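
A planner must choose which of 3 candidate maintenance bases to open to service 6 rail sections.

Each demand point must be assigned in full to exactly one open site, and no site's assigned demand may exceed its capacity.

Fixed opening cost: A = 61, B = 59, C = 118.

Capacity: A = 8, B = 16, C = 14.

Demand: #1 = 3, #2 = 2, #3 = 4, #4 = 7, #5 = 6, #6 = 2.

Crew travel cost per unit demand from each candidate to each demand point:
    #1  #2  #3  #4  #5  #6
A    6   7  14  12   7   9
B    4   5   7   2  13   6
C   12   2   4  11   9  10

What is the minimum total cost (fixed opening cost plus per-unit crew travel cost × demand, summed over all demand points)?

242

Open {A, B}; cheapest assignment that respects the capacities:
  A (cap 8, load 8): #2, #5 — cost 2×7 + 6×7 = 56
  B (cap 16, load 16): #1, #3, #4, #6 — cost 3×4 + 4×7 + 7×2 + 2×6 = 66
  Shipping 122, fixed 120 → total 242.
  Any other capacity-feasible assignment to {A, B} ships for at least 122.
Compare {B, C}: its best feasible assignment gives total 289.
Compare {A, B, C}: its best feasible assignment gives total 338.
Every other set of open sites that can feasibly serve all demand totals ≥ 289 even under its best assignment. Minimum: 242.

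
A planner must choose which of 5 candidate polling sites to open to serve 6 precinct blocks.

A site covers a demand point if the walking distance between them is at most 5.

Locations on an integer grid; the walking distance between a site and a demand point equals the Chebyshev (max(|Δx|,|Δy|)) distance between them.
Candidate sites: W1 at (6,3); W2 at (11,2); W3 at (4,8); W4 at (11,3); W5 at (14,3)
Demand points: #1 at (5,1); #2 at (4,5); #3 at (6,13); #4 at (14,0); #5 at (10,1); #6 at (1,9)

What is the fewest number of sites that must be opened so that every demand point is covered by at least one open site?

3

Coverage sets (demand points within 5 of each site):
  W1: {#1, #2, #5}
  W2: {#4, #5}
  W3: {#2, #3, #6}
  W4: {#4, #5}
  W5: {#4, #5}
No 2 sites suffice: every size-2 union leaves at least one demand point uncovered.
But {W1, W2, W3} covers everything, so the minimum is 3.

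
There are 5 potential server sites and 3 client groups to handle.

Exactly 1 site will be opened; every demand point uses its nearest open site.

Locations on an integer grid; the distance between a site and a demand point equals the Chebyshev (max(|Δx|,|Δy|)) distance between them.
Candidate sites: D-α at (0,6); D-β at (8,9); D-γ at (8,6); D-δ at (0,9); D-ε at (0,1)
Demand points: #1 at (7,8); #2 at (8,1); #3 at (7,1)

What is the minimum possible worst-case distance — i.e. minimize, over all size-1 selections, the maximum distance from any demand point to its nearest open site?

5

Open {D-γ}.
  Farthest demand point is #2 at distance 5 (to D-γ); all others are ≤ 5.
With {D-α} the worst case is 8.
With {D-β} the worst case is 8.
No size-1 selection achieves below 5.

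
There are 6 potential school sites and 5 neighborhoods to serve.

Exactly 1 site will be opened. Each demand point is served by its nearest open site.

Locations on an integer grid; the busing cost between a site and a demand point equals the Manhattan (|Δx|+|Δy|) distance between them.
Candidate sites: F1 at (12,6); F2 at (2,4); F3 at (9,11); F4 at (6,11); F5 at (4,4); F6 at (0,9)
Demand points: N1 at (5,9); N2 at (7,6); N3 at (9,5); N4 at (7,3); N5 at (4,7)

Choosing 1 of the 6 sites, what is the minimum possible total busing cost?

24

Open {F5}.
  N1→F5 6, N2→F5 5, N3→F5 6, N4→F5 4, N5→F5 3  ⇒ total 24.
Compare {F4}: total 33.
Compare {F2}: total 34.
No size-1 selection does better; minimum is 24.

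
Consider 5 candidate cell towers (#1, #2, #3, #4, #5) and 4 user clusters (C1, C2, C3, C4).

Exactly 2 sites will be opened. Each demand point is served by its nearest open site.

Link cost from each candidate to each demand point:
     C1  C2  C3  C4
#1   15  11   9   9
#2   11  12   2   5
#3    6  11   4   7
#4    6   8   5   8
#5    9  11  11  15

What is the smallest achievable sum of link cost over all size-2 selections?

21

Open {#2, #4}.
  C1→#4 6, C2→#4 8, C3→#2 2, C4→#2 5  ⇒ total 21.
Compare {#2, #3}: total 24.
Compare {#3, #4}: total 25.
No size-2 selection does better; minimum is 21.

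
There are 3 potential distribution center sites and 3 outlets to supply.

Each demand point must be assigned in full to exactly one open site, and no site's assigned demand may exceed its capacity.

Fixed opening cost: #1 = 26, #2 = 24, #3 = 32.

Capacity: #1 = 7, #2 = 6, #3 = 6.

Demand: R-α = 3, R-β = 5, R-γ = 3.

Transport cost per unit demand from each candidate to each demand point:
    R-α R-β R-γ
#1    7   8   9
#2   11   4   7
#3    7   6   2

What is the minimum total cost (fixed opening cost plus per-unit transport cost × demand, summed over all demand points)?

103

Open {#2, #3}; cheapest assignment that respects the capacities:
  #2 (cap 6, load 5): R-β — cost 5×4 = 20
  #3 (cap 6, load 6): R-α, R-γ — cost 3×7 + 3×2 = 27
  Shipping 47, fixed 56 → total 103.
  Any other capacity-feasible assignment to {#2, #3} ships for at least 47.
Compare {#1, #2}: its best feasible assignment gives total 118.
Compare {#1, #3}: its best feasible assignment gives total 125.
Every other set of open sites that can feasibly serve all demand totals ≥ 118 even under its best assignment. Minimum: 103.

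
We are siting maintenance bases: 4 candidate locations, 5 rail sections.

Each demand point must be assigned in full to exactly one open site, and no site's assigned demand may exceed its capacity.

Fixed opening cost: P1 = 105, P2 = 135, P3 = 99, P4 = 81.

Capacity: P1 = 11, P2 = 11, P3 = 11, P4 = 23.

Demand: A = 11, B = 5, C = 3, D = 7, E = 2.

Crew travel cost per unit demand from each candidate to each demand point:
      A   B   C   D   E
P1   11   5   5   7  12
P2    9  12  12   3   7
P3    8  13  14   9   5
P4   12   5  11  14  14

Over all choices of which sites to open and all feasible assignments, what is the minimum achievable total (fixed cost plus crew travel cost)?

Open {P1, P4}; cheapest assignment that respects the capacities:
  P1 (cap 11, load 10): C, D — cost 3×5 + 7×7 = 64
  P4 (cap 23, load 18): A, B, E — cost 11×12 + 5×5 + 2×14 = 185
  Shipping 249, fixed 186 → total 435.
  Any other capacity-feasible assignment to {P1, P4} ships for at least 249.
Compare {P2, P4}: its best feasible assignment gives total 441.
Compare {P3, P4}: its best feasible assignment gives total 443.
Every other set of open sites that can feasibly serve all demand totals ≥ 441 even under its best assignment. Minimum: 435.

435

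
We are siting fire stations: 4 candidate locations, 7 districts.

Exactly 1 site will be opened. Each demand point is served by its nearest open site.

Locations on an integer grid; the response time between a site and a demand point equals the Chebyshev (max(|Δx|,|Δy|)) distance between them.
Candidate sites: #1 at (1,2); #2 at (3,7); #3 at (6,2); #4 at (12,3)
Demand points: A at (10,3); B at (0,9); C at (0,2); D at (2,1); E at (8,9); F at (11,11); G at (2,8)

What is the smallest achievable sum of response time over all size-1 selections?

35

Open {#2}.
  A→#2 7, B→#2 3, C→#2 5, D→#2 6, E→#2 5, F→#2 8, G→#2 1  ⇒ total 35.
Compare {#1}: total 41.
Compare {#3}: total 43.
No size-1 selection does better; minimum is 35.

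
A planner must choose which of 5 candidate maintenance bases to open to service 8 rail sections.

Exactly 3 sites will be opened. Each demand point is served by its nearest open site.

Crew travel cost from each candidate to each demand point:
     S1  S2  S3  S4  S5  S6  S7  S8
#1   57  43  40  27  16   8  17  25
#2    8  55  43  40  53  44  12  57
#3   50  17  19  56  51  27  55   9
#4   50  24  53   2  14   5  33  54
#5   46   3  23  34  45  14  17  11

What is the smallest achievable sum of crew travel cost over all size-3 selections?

Open {#2, #4, #5}.
  S1→#2 8, S2→#5 3, S3→#5 23, S4→#4 2, S5→#4 14, S6→#4 5, S7→#2 12, S8→#5 11  ⇒ total 78.
Compare {#2, #3, #4}: total 86.
Compare {#1, #2, #5}: total 108.
No size-3 selection does better; minimum is 78.

78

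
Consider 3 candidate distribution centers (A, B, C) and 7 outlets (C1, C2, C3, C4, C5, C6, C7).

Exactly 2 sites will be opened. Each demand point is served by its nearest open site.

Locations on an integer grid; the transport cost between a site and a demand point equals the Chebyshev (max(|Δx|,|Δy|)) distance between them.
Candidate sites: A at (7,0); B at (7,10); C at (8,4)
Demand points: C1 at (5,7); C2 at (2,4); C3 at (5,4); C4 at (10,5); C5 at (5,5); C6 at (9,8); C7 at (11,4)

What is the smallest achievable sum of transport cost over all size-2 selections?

22

Open {B, C}.
  C1→B 3, C2→B 6, C3→C 3, C4→C 2, C5→C 3, C6→B 2, C7→C 3  ⇒ total 22.
Compare {A, C}: total 23.
Compare {A, B}: total 28.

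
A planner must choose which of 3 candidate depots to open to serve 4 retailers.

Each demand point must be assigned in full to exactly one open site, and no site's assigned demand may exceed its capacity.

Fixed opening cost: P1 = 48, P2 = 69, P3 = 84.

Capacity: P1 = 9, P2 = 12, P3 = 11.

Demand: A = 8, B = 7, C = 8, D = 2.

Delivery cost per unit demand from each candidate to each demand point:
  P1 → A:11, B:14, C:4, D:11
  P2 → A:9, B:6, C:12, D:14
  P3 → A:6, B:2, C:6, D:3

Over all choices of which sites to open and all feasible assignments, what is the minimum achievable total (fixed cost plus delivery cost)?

325

Open {P1, P2, P3}; cheapest assignment that respects the capacities:
  P1 (cap 9, load 8): C — cost 8×4 = 32
  P2 (cap 12, load 8): A — cost 8×9 = 72
  P3 (cap 11, load 9): B, D — cost 7×2 + 2×3 = 20
  Shipping 124, fixed 201 → total 325.
  Any other capacity-feasible assignment to {P1, P2, P3} ships for at least 124.
Total demand is 25 and no other set of sites has combined capacity ≥ 25, so {P1, P2, P3} is the only feasible choice of open sites. Minimum: 325.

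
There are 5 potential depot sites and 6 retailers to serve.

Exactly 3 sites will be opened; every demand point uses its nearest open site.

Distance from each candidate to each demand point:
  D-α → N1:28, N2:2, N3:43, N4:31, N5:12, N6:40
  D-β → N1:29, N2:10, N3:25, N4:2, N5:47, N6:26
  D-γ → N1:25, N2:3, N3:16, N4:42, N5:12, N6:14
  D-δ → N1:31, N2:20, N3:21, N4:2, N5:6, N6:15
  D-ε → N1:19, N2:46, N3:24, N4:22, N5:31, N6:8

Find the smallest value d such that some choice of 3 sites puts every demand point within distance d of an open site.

Open {D-β, D-γ, D-ε}.
  Farthest demand point is N1 at distance 19 (to D-ε); all others are ≤ 19.
With {D-γ, D-δ, D-ε} the worst case is 19.
With {D-α, D-δ, D-ε} the worst case is 21.
No size-3 selection achieves below 19.

19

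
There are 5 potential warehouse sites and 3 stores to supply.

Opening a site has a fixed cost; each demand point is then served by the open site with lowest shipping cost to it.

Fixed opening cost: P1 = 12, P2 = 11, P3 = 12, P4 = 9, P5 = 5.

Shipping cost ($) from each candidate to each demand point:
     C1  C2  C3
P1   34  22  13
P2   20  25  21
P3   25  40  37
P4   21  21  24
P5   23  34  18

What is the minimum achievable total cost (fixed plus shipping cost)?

74

Open {P4, P5}: assign each demand point to its cheapest open site.
  C1→P4 21, C2→P4 21, C3→P5 18
  shipping cost 60, fixed 14 → total 74.
Compare {P4}: shipping cost 66 + fixed 9 = 75.
Compare {P1, P5}: shipping cost 58 + fixed 17 = 75.
Compare {P1, P4}: shipping cost 55 + fixed 21 = 76.
All other subsets cost ≥ 75. Minimum total cost: 74.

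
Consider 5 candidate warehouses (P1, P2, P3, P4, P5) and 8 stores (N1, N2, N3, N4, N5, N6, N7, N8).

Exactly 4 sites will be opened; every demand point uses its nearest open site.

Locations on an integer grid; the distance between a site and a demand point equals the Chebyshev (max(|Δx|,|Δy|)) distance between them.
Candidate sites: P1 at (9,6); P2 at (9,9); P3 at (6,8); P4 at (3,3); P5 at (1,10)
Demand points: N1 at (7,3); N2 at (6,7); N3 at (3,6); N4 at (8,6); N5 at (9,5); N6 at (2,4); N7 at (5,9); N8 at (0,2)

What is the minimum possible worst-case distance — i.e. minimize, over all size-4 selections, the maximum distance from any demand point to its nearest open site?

3

Open {P1, P2, P3, P4}.
  Farthest demand point is N1 at distance 3 (to P1); all others are ≤ 3.
With {P1, P3, P4, P5} the worst case is 3.
With {P1, P2, P4, P5} the worst case is 4.
No size-4 selection achieves below 3.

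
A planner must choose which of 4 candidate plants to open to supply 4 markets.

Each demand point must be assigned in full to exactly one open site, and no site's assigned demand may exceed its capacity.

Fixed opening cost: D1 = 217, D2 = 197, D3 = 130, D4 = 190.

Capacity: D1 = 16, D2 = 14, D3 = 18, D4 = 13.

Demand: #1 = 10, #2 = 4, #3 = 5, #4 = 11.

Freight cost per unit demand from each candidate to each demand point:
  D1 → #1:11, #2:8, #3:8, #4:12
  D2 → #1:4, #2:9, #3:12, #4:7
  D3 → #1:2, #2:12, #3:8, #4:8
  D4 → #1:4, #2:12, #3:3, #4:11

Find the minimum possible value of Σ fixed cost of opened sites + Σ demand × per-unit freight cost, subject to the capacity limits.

Open {D2, D3}; cheapest assignment that respects the capacities:
  D2 (cap 14, load 14): #1, #2 — cost 10×4 + 4×9 = 76
  D3 (cap 18, load 16): #3, #4 — cost 5×8 + 11×8 = 128
  Shipping 204, fixed 327 → total 531.
  Any other capacity-feasible assignment to {D2, D3} ships for at least 204.
Compare {D1, D3}: its best feasible assignment gives total 571.
Compare {D1, D2}: its best feasible assignment gives total 662.
Every other set of open sites that can feasibly serve all demand totals ≥ 571 even under its best assignment. Minimum: 531.

531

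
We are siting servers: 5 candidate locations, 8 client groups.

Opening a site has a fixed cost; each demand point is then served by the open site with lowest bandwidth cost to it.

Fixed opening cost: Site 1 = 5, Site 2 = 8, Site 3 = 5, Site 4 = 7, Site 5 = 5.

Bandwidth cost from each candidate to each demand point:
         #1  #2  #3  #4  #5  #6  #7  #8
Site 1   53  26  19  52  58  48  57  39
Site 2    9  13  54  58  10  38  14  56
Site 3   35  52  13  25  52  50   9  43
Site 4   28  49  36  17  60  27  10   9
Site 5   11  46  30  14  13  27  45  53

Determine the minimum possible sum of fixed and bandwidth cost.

127

Open {Site 2, Site 3, Site 4}: assign each demand point to its cheapest open site.
  #1→Site 2 9, #2→Site 2 13, #3→Site 3 13, #4→Site 4 17, #5→Site 2 10, #6→Site 4 27, #7→Site 3 9, #8→Site 4 9
  bandwidth cost 107, fixed 20 → total 127.
Compare {Site 2, Site 3, Site 4, Site 5}: bandwidth cost 104 + fixed 25 = 129.
Compare {Site 1, Site 2, Site 3, Site 4}: bandwidth cost 107 + fixed 25 = 132.
Compare {Site 1, Site 2, Site 4}: bandwidth cost 114 + fixed 20 = 134.
All other subsets cost ≥ 129. Minimum total cost: 127.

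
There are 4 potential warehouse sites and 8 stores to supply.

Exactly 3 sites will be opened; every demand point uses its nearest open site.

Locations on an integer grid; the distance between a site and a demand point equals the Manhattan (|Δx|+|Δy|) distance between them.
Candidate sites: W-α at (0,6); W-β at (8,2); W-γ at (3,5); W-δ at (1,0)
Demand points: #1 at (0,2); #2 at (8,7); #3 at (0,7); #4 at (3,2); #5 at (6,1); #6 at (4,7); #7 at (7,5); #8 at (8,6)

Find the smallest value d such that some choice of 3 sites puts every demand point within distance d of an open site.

Open {W-α, W-β, W-γ}.
  Farthest demand point is #2 at distance 5 (to W-β); all others are ≤ 5.
With {W-α, W-β, W-δ} the worst case is 5.
With {W-β, W-γ, W-δ} the worst case is 5.
No size-3 selection achieves below 5.

5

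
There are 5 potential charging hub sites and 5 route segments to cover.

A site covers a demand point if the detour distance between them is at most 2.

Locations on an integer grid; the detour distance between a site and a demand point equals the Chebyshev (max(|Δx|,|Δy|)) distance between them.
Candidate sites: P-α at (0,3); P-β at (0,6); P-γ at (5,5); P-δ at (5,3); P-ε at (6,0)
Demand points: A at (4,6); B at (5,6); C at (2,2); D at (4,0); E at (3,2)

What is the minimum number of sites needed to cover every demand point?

Coverage sets (demand points within 2 of each site):
  P-α: {C}
  P-β: {}
  P-γ: {A, B}
  P-δ: {E}
  P-ε: {D}
No 3 sites suffice: every size-3 union leaves at least one demand point uncovered.
But {P-α, P-γ, P-δ, P-ε} covers everything, so the minimum is 4.

4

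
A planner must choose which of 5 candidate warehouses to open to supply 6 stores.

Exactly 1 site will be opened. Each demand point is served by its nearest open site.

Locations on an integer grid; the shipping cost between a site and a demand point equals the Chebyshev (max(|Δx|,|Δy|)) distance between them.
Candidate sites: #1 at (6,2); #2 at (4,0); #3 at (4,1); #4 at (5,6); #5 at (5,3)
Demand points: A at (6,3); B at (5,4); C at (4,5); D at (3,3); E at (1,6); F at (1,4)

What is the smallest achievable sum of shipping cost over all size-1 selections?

Open {#5}.
  A→#5 1, B→#5 1, C→#5 2, D→#5 2, E→#5 4, F→#5 4  ⇒ total 14.
Compare {#4}: total 17.
Compare {#1}: total 19.
No size-1 selection does better; minimum is 14.

14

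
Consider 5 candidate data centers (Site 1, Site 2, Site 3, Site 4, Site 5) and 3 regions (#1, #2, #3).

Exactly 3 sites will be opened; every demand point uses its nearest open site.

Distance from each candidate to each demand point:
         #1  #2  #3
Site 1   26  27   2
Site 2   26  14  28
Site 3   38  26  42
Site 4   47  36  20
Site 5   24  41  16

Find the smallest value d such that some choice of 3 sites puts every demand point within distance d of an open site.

24

Open {Site 1, Site 2, Site 5}.
  Farthest demand point is #1 at distance 24 (to Site 5); all others are ≤ 24.
With {Site 2, Site 3, Site 5} the worst case is 24.
With {Site 2, Site 4, Site 5} the worst case is 24.
No size-3 selection achieves below 24.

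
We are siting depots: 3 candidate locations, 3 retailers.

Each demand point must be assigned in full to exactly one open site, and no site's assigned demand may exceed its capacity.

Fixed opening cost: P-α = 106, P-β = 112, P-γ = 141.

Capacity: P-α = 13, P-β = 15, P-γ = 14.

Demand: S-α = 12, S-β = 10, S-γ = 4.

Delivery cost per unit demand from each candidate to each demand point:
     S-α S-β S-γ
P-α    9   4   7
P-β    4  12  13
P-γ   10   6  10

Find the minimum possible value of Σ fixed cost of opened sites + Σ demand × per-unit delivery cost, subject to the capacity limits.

Open {P-β, P-γ}; cheapest assignment that respects the capacities:
  P-β (cap 15, load 12): S-α — cost 12×4 = 48
  P-γ (cap 14, load 14): S-β, S-γ — cost 10×6 + 4×10 = 100
  Shipping 148, fixed 253 → total 401.
  Any other capacity-feasible assignment to {P-β, P-γ} ships for at least 148.
Compare {P-α, P-γ}: its best feasible assignment gives total 455.
Compare {P-α, P-β, P-γ}: its best feasible assignment gives total 487.
Every other set of open sites that can feasibly serve all demand totals ≥ 455 even under its best assignment. Minimum: 401.

401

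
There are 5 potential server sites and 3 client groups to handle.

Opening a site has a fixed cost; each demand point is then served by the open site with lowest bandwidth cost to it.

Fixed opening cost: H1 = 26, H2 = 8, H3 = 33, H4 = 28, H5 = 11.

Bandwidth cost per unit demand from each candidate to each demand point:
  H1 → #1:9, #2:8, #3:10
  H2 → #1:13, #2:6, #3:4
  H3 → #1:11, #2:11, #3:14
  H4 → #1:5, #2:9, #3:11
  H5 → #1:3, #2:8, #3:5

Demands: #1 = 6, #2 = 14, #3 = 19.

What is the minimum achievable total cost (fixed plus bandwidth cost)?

197

Open {H2, H5}: assign each demand point to its cheapest open site.
  #1→H5 6×3=18, #2→H2 14×6=84, #3→H2 19×4=76
  bandwidth cost 178, fixed 19 → total 197.
Compare {H1, H2, H5}: bandwidth cost 178 + fixed 45 = 223.
Compare {H2, H4, H5}: bandwidth cost 178 + fixed 47 = 225.
Compare {H2, H4}: bandwidth cost 190 + fixed 36 = 226.
All other subsets cost ≥ 223. Minimum total cost: 197.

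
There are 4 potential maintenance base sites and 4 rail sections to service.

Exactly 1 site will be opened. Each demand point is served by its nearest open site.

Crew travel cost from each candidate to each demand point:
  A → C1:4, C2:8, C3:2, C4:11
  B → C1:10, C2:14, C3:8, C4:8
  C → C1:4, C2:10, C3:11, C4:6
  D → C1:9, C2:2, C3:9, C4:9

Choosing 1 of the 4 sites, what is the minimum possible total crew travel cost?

Open {A}.
  C1→A 4, C2→A 8, C3→A 2, C4→A 11  ⇒ total 25.
Compare {D}: total 29.
Compare {C}: total 31.
No size-1 selection does better; minimum is 25.

25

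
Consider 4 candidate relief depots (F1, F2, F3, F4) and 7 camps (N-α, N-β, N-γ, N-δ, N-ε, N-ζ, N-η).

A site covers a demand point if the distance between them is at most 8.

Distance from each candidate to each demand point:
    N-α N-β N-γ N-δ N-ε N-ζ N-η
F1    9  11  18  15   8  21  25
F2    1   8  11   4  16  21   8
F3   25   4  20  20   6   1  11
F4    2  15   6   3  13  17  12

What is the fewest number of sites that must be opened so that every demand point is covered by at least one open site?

Coverage sets (demand points within 8 of each site):
  F1: {N-ε}
  F2: {N-α, N-β, N-δ, N-η}
  F3: {N-β, N-ε, N-ζ}
  F4: {N-α, N-γ, N-δ}
No 2 sites suffice: every size-2 union leaves at least one demand point uncovered.
But {F2, F3, F4} covers everything, so the minimum is 3.

3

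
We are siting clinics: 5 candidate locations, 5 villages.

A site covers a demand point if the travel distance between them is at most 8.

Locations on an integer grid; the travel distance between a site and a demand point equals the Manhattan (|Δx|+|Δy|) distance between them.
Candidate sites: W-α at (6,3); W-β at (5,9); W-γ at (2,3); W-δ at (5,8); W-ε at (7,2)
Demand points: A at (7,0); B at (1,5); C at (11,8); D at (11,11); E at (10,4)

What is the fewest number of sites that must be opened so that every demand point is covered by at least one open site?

2

Coverage sets (demand points within 8 of each site):
  W-α: {A, B, E}
  W-β: {B, C, D}
  W-γ: {A, B}
  W-δ: {B, C}
  W-ε: {A, E}
No single site covers all 5 demand points.
But {W-α, W-β} covers everything, so the minimum is 2.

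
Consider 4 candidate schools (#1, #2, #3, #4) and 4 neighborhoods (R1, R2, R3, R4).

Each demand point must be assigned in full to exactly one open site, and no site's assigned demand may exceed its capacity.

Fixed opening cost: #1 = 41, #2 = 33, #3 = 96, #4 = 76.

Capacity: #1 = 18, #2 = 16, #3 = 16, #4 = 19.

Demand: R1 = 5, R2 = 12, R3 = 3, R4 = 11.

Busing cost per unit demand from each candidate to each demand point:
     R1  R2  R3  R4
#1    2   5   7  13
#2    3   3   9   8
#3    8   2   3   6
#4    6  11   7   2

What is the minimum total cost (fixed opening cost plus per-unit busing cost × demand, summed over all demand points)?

Open {#2, #4}; cheapest assignment that respects the capacities:
  #2 (cap 16, load 12): R2 — cost 12×3 = 36
  #4 (cap 19, load 19): R1, R3, R4 — cost 5×6 + 3×7 + 11×2 = 73
  Shipping 109, fixed 109 → total 218.
  Any other capacity-feasible assignment to {#2, #4} ships for at least 109.
Compare {#1, #4}: its best feasible assignment gives total 230.
Compare {#1, #2, #4}: its best feasible assignment gives total 239.
Every other set of open sites that can feasibly serve all demand totals ≥ 230 even under its best assignment. Minimum: 218.

218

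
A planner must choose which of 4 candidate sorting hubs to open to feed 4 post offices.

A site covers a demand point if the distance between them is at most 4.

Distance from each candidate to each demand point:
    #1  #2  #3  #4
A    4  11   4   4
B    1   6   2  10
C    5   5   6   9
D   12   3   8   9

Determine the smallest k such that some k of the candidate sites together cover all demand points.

2

Coverage sets (demand points within 4 of each site):
  A: {#1, #3, #4}
  B: {#1, #3}
  C: {}
  D: {#2}
No single site covers all 4 demand points.
But {A, D} covers everything, so the minimum is 2.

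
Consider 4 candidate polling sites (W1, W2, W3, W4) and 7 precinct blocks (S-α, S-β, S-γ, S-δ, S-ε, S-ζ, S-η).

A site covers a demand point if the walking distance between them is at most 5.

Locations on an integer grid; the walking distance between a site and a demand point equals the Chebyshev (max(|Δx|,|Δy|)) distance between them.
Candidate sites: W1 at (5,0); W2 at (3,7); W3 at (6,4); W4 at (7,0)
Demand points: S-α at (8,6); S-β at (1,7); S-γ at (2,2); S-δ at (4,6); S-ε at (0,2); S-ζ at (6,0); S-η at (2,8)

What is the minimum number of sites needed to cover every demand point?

2

Coverage sets (demand points within 5 of each site):
  W1: {S-γ, S-ε, S-ζ}
  W2: {S-α, S-β, S-γ, S-δ, S-ε, S-η}
  W3: {S-α, S-β, S-γ, S-δ, S-ζ, S-η}
  W4: {S-γ, S-ζ}
No single site covers all 7 demand points.
But {W1, W2} covers everything, so the minimum is 2.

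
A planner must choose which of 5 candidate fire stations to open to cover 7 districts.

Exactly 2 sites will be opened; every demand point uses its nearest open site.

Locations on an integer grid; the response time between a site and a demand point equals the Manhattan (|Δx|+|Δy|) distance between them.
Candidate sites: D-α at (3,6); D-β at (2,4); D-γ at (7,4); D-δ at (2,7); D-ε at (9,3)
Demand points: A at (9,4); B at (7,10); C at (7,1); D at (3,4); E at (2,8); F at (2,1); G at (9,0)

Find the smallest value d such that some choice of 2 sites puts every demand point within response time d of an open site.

Open {D-α, D-γ}.
  Farthest demand point is B at response time 6 (to D-γ); all others are ≤ 6.
With {D-β, D-γ} the worst case is 6.
With {D-γ, D-δ} the worst case is 6.
No size-2 selection achieves below 6.

6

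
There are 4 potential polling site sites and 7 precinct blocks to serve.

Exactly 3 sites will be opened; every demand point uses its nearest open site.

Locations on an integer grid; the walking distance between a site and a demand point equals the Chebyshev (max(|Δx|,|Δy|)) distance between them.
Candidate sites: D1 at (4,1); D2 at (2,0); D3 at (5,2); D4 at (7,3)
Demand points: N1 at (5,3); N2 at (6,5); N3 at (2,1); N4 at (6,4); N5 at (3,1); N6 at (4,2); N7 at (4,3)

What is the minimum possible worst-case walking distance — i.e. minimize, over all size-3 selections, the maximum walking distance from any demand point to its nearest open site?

Open {D1, D2, D4}.
  Farthest demand point is N1 at walking distance 2 (to D1); all others are ≤ 2.
With {D1, D3, D4} the worst case is 2.
With {D2, D3, D4} the worst case is 2.
No size-3 selection achieves below 2.

2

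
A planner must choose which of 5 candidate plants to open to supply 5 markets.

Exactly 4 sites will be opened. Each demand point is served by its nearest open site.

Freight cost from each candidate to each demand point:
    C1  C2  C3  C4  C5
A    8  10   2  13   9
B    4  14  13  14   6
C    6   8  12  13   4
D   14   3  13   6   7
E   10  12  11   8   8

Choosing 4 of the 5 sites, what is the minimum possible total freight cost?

Open {A, B, C, D}.
  C1→B 4, C2→D 3, C3→A 2, C4→D 6, C5→C 4  ⇒ total 19.
Compare {A, B, D, E}: total 21.
Compare {A, C, D, E}: total 21.
No size-4 selection does better; minimum is 19.

19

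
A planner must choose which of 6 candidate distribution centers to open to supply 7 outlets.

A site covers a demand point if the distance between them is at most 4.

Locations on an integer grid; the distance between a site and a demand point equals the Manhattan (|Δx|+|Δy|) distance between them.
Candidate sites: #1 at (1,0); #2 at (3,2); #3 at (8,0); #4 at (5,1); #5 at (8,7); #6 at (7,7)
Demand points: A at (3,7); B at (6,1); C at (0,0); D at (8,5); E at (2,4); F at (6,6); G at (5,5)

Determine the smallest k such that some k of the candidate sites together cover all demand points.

Coverage sets (demand points within 4 of each site):
  #1: {C}
  #2: {B, E}
  #3: {B}
  #4: {B, G}
  #5: {D, F}
  #6: {A, D, F, G}
No 2 sites suffice: every size-2 union leaves at least one demand point uncovered.
But {#1, #2, #6} covers everything, so the minimum is 3.

3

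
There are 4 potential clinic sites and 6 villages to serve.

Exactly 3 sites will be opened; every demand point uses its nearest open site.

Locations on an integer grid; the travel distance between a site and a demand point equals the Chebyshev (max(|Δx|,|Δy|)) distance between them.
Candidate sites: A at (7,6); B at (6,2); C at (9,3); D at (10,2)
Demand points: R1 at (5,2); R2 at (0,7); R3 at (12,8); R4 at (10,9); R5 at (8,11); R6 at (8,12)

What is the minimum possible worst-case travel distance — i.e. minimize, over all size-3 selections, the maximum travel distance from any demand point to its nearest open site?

Open {A, B, C}.
  Farthest demand point is R2 at travel distance 6 (to B); all others are ≤ 6.
With {A, B, D} the worst case is 6.
With {A, C, D} the worst case is 7.
No size-3 selection achieves below 6.

6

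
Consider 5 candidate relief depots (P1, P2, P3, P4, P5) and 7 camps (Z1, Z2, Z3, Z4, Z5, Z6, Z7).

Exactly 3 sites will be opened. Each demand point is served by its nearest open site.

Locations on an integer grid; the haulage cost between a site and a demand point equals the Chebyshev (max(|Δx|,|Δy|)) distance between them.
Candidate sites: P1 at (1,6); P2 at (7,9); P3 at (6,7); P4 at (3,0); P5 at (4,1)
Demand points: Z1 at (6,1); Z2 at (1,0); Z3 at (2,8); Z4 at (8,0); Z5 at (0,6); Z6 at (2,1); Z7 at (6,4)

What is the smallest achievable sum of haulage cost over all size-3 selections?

Open {P1, P4, P5}.
  Z1→P5 2, Z2→P4 2, Z3→P1 2, Z4→P5 4, Z5→P1 1, Z6→P4 1, Z7→P5 3  ⇒ total 15.
Compare {P1, P2, P5}: total 17.
Compare {P1, P3, P4}: total 17.
No size-3 selection does better; minimum is 15.

15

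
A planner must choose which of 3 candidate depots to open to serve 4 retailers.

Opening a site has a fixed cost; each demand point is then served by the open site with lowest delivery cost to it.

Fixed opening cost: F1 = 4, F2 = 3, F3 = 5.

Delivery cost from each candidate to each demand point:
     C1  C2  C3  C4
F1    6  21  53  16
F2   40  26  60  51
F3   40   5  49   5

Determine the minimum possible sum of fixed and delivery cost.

74

Open {F1, F3}: assign each demand point to its cheapest open site.
  C1→F1 6, C2→F3 5, C3→F3 49, C4→F3 5
  delivery cost 65, fixed 9 → total 74.
Compare {F1, F2, F3}: delivery cost 65 + fixed 12 = 77.
Compare {F1}: delivery cost 96 + fixed 4 = 100.
Compare {F1, F2}: delivery cost 96 + fixed 7 = 103.
All other subsets cost ≥ 77. Minimum total cost: 74.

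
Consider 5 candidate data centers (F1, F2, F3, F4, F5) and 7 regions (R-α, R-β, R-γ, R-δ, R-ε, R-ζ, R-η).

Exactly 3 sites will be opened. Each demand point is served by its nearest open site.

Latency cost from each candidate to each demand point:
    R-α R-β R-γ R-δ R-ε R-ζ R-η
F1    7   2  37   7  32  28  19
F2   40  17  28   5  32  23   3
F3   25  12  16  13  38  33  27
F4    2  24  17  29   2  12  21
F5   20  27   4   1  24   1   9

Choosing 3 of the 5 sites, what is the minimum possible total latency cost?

21

Open {F1, F4, F5}.
  R-α→F4 2, R-β→F1 2, R-γ→F5 4, R-δ→F5 1, R-ε→F4 2, R-ζ→F5 1, R-η→F5 9  ⇒ total 21.
Compare {F2, F4, F5}: total 30.
Compare {F3, F4, F5}: total 31.
No size-3 selection does better; minimum is 21.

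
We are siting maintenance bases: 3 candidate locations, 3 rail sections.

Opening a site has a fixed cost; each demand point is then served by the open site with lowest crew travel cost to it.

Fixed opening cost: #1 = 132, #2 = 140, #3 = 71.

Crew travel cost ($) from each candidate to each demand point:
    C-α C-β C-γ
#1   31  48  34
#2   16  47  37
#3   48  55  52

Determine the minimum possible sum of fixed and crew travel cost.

Open {#3}: assign each demand point to its cheapest open site.
  C-α→#3 48, C-β→#3 55, C-γ→#3 52
  crew travel cost 155, fixed 71 → total 226.
Compare {#2}: crew travel cost 100 + fixed 140 = 240.
Compare {#1}: crew travel cost 113 + fixed 132 = 245.
Compare {#2, #3}: crew travel cost 100 + fixed 211 = 311.
All other subsets cost ≥ 240. Minimum total cost: 226.

226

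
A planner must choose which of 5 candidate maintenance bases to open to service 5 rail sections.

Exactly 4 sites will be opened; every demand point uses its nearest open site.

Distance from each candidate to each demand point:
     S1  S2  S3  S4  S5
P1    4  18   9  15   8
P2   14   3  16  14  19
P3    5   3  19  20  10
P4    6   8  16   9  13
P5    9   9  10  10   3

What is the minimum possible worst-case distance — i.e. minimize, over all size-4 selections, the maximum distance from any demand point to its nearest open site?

Open {P1, P2, P3, P4}.
  Farthest demand point is S3 at distance 9 (to P1); all others are ≤ 9.
With {P1, P2, P4, P5} the worst case is 9.
With {P1, P3, P4, P5} the worst case is 9.
No size-4 selection achieves below 9.

9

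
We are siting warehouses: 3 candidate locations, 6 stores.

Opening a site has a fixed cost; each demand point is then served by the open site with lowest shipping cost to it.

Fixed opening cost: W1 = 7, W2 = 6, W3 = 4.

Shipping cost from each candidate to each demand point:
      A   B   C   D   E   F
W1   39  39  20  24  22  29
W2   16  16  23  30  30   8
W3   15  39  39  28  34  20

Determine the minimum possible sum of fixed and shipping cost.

Open {W1, W2}: assign each demand point to its cheapest open site.
  A→W2 16, B→W2 16, C→W1 20, D→W1 24, E→W1 22, F→W2 8
  shipping cost 106, fixed 13 → total 119.
Compare {W1, W2, W3}: shipping cost 105 + fixed 17 = 122.
Compare {W2}: shipping cost 123 + fixed 6 = 129.
Compare {W2, W3}: shipping cost 120 + fixed 10 = 130.
All other subsets cost ≥ 122. Minimum total cost: 119.

119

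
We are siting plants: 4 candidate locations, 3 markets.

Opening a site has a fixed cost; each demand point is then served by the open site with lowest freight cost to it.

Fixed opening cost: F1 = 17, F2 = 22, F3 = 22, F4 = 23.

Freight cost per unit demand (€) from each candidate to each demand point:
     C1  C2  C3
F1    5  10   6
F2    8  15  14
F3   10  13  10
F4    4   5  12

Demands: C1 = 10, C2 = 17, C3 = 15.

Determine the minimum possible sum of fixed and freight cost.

Open {F1, F4}: assign each demand point to its cheapest open site.
  C1→F4 10×4=40, C2→F4 17×5=85, C3→F1 15×6=90
  freight cost 215, fixed 40 → total 255.
Compare {F1, F2, F4}: freight cost 215 + fixed 62 = 277.
Compare {F1, F3, F4}: freight cost 215 + fixed 62 = 277.
Compare {F1, F2, F3, F4}: freight cost 215 + fixed 84 = 299.
All other subsets cost ≥ 277. Minimum total cost: 255.

255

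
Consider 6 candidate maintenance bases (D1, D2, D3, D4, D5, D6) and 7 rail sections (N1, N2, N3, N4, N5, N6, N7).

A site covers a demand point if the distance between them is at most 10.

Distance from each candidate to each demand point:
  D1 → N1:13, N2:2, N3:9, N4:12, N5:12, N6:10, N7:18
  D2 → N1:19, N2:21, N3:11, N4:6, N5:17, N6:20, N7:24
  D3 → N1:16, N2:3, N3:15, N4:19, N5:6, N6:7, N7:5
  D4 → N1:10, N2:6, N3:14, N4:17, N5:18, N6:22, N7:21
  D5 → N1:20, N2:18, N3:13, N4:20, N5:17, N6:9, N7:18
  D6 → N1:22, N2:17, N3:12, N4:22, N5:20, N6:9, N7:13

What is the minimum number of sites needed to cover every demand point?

Coverage sets (demand points within 10 of each site):
  D1: {N2, N3, N6}
  D2: {N4}
  D3: {N2, N5, N6, N7}
  D4: {N1, N2}
  D5: {N6}
  D6: {N6}
No 3 sites suffice: every size-3 union leaves at least one demand point uncovered.
But {D1, D2, D3, D4} covers everything, so the minimum is 4.

4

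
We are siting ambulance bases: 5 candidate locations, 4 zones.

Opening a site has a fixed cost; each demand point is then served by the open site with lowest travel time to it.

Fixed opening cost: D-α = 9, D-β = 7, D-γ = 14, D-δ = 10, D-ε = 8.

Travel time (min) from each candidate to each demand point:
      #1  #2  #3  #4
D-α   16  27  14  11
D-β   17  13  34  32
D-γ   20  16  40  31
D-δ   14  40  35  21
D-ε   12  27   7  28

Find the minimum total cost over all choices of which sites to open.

Open {D-α, D-β, D-ε}: assign each demand point to its cheapest open site.
  #1→D-ε 12, #2→D-β 13, #3→D-ε 7, #4→D-α 11
  travel time 43, fixed 24 → total 67.
Compare {D-α, D-β}: travel time 54 + fixed 16 = 70.
Compare {D-α, D-ε}: travel time 57 + fixed 17 = 74.
Compare {D-β, D-ε}: travel time 60 + fixed 15 = 75.
All other subsets cost ≥ 70. Minimum total cost: 67.

67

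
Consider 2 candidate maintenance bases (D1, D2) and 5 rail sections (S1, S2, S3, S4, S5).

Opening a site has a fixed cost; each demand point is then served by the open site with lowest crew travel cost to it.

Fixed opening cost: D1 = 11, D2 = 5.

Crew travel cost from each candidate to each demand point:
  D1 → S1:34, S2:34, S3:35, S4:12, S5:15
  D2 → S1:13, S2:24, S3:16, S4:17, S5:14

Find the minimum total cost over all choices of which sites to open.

89

Open {D2}: assign each demand point to its cheapest open site.
  S1→D2 13, S2→D2 24, S3→D2 16, S4→D2 17, S5→D2 14
  crew travel cost 84, fixed 5 → total 89.
Compare {D1, D2}: crew travel cost 79 + fixed 16 = 95.
Compare {D1}: crew travel cost 130 + fixed 11 = 141.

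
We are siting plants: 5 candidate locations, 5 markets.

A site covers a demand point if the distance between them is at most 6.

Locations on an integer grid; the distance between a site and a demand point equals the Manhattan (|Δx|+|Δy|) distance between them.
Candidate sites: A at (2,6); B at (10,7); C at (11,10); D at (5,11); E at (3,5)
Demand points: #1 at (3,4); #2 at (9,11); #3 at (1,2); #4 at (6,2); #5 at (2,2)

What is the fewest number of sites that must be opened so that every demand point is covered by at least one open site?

Coverage sets (demand points within 6 of each site):
  A: {#1, #3, #5}
  B: {#2}
  C: {#2}
  D: {#2}
  E: {#1, #3, #4, #5}
No single site covers all 5 demand points.
But {B, E} covers everything, so the minimum is 2.

2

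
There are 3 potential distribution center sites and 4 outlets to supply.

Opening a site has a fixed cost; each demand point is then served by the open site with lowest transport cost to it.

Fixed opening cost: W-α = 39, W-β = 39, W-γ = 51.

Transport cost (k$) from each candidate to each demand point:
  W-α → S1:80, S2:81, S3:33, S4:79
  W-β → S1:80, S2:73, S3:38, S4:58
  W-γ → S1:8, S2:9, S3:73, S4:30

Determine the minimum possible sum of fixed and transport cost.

Open {W-α, W-γ}: assign each demand point to its cheapest open site.
  S1→W-γ 8, S2→W-γ 9, S3→W-α 33, S4→W-γ 30
  transport cost 80, fixed 90 → total 170.
Compare {W-γ}: transport cost 120 + fixed 51 = 171.
Compare {W-β, W-γ}: transport cost 85 + fixed 90 = 175.
Compare {W-α, W-β, W-γ}: transport cost 80 + fixed 129 = 209.
All other subsets cost ≥ 171. Minimum total cost: 170.

170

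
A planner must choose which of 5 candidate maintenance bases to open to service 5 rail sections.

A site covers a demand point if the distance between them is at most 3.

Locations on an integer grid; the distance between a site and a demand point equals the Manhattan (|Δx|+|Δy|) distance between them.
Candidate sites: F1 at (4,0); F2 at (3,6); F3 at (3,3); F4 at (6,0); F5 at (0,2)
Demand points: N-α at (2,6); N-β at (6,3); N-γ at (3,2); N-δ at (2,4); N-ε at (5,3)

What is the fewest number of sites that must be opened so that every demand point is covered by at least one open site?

Coverage sets (demand points within 3 of each site):
  F1: {N-γ}
  F2: {N-α, N-δ}
  F3: {N-β, N-γ, N-δ, N-ε}
  F4: {N-β}
  F5: {N-γ}
No single site covers all 5 demand points.
But {F2, F3} covers everything, so the minimum is 2.

2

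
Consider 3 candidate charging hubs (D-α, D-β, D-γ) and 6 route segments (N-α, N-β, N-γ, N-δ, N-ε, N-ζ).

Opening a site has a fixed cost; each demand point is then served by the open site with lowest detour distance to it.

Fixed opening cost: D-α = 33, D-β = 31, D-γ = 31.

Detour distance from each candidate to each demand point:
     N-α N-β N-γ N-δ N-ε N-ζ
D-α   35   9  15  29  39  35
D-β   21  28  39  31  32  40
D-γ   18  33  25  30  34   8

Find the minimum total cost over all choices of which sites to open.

177

Open {D-α, D-γ}: assign each demand point to its cheapest open site.
  N-α→D-γ 18, N-β→D-α 9, N-γ→D-α 15, N-δ→D-α 29, N-ε→D-γ 34, N-ζ→D-γ 8
  detour distance 113, fixed 64 → total 177.
Compare {D-γ}: detour distance 148 + fixed 31 = 179.
Compare {D-α}: detour distance 162 + fixed 33 = 195.
Compare {D-β, D-γ}: detour distance 141 + fixed 62 = 203.
All other subsets cost ≥ 179. Minimum total cost: 177.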